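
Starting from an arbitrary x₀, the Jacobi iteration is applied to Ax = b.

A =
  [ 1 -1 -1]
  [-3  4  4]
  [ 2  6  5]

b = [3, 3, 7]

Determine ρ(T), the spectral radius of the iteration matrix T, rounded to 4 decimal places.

1.3826

Diagonal D = diag(1, 4, 5); L, U strict lower/upper.
Jacobi T = -D⁻¹(L+U): T[2,0] = -(2)/(5) = -0.4000; T[2,2] = 0.
  T[0,:] = [+0.0000, +1.0000, +1.0000]
  T[1,:] = [+0.7500, +0.0000, -1.0000]
  T[2,:] = [-0.4000, -1.2000, +0.0000]
|roots of det(T-λI)|: 1.3826, 1.0323, 0.3503.
ρ = 1.3826; 1.3826 > 1, so it fails to converge.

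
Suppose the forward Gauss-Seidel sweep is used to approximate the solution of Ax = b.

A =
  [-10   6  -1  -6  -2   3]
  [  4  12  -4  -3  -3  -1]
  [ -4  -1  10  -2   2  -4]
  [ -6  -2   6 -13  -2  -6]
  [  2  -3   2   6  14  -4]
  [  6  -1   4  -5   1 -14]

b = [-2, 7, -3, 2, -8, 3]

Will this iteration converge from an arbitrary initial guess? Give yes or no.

yes

Let D = diag(-10, 12, 10, -13, 14, -14); L, U the strict triangles.
GS T = -(D+L)⁻¹U: row 0 first, T[0,5] = -(3)/(-10) = +0.3000; later rows by forward substitution.
  T[0,:] = [+0.0000, +0.6000, -0.1000, -0.6000, -0.2000, +0.3000]
  T[1,:] = [+0.0000, -0.2000, +0.3667, +0.4500, +0.3167, -0.0167]
  T[2,:] = [+0.0000, +0.2200, -0.0033, +0.0050, -0.2483, +0.5183]
  T[3,:] = [+0.0000, -0.1446, -0.0118, +0.2100, -0.2249, -0.3582]
  T[4,:] = [+0.0000, -0.0980, +0.0984, +0.0914, +0.2283, +0.3188]
  T[5,:] = [+0.0000, +0.3789, -0.0588, -0.3563, -0.0827, +0.4286]
|λ(T)| sorted: 0.6740, 0.3902, 0.3902, 0.3047, 0.0241, 0.0000.
ρ(T) = max|λ| = 0.6740; 0.6740 < 1: convergent.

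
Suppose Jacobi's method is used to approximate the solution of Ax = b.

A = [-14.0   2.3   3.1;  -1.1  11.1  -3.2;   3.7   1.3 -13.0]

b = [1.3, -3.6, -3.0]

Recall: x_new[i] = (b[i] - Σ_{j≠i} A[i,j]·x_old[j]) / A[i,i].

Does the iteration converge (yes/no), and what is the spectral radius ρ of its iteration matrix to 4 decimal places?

Write A = D+L+U with D = diag(-14, 11.1, -13).
Jacobi T = -D⁻¹(L+U): T[2,1] = -(1.3)/(-13) = +0.1000; T[2,2] = 0.
  T[0,:] = [+0.0000, +0.1643, +0.2214]
  T[1,:] = [+0.0991, +0.0000, +0.2883]
  T[2,:] = [+0.2846, +0.1000, +0.0000]
moduli |λ_i(T)| = 0.3857, 0.2016, 0.2016.
spectral radius ρ = 0.3857; 0.3857 < 1: convergent.

yes, ρ = 0.3857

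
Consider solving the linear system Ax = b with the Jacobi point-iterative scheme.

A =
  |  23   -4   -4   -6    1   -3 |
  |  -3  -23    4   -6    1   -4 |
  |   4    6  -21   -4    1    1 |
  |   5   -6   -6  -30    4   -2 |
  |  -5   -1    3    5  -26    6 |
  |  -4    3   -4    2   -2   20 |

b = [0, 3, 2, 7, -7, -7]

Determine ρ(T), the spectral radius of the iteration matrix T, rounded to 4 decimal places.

0.5417

Diagonal D = diag(23, -23, -21, -30, -26, 20); L, U strict lower/upper.
Jacobi T = -D⁻¹(L+U): T[0,3] = -(-6)/(23) = +0.2609; T[0,0] = 0.
  T[0,:] = [+0.0000  +0.1739  +0.1739  +0.2609  -0.0435  +0.1304]
  T[1,:] = [-0.1304  +0.0000  +0.1739  -0.2609  +0.0435  -0.1739]
  T[2,:] = [+0.1905  +0.2857  +0.0000  -0.1905  +0.0476  +0.0476]
  T[3,:] = [+0.1667  -0.2000  -0.2000  +0.0000  +0.1333  -0.0667]
  T[4,:] = [-0.1923  -0.0385  +0.1154  +0.1923  +0.0000  +0.2308]
  T[5,:] = [+0.2000  -0.1500  +0.2000  -0.1000  +0.1000  +0.0000]
|roots of det(T-λI)|: 0.5417, 0.3661, 0.3661, 0.3276, 0.1374, 0.1374.
ρ(T) = max|λ| = 0.5417; 0.5417 < 1 ⇒ converges.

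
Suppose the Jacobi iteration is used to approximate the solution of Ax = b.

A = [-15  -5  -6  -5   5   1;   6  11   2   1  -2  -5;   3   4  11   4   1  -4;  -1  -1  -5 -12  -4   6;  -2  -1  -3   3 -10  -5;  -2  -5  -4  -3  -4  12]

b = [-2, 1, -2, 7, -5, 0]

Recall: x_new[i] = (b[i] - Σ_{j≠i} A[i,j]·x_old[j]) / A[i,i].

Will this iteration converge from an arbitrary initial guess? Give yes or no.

Diagonal D = diag(-15, 11, 11, -12, -10, 12); L, U strict lower/upper.
Jacobi: T = -D⁻¹(L+U), T[0,1] = -(-5)/(-15) = -0.3333; T[0,0] = 0.
  T[0,:] = [+0.0000, -0.3333, -0.4000, -0.3333, +0.3333, +0.0667]
  T[1,:] = [-0.5455, +0.0000, -0.1818, -0.0909, +0.1818, +0.4545]
  T[2,:] = [-0.2727, -0.3636, +0.0000, -0.3636, -0.0909, +0.3636]
  T[3,:] = [-0.0833, -0.0833, -0.4167, +0.0000, -0.3333, +0.5000]
  T[4,:] = [-0.2000, -0.1000, -0.3000, +0.3000, +0.0000, -0.5000]
  T[5,:] = [+0.1667, +0.4167, +0.3333, +0.2500, +0.3333, +0.0000]
|roots of det(T-λI)|: 1.2042, 0.6115, 0.5841, 0.5841, 0.4176, 0.1143.
ρ = 1.2042; 1.2042 > 1: divergent.

no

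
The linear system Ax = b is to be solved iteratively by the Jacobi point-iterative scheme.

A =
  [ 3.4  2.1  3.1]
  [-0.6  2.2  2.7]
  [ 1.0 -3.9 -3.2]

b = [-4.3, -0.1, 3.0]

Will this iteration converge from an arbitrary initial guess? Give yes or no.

Let D = diag(3.4, 2.2, -3.2); L, U the strict triangles.
T_J = -D⁻¹(L+U): T[0,2] = -(3.1)/(3.4) = -0.9118; T[0,0] = 0.
  T[0,:] = [+0.0000, -0.6176, -0.9118]
  T[1,:] = [+0.2727, +0.0000, -1.2273]
  T[2,:] = [+0.3125, -1.2188, +0.0000]
moduli |λ_i(T)| = 1.2188, 0.6656, 0.6656.
ρ(T) = max|λ| = 1.2188; 1.2188 > 1, so it fails to converge.

no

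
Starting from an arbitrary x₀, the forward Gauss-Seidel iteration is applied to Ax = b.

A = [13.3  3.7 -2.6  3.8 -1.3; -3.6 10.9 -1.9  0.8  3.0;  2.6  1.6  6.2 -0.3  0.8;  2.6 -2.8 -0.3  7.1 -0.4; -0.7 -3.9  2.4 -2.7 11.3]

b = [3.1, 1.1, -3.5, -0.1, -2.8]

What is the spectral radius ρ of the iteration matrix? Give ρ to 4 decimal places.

0.3054

Let D = diag(13.3, 10.9, 6.2, 7.1, 11.3); L, U the strict triangles.
Gauss-Seidel: T = -(D+L)⁻¹U, row 0 first, T[0,2] = -(-2.6)/(13.3) = +0.1955; later rows by forward substitution.
  T[0,:] = [+0.0000  -0.2782  +0.1955  -0.2857  +0.0977]
  T[1,:] = [+0.0000  -0.0919  +0.2389  -0.1678  -0.2429]
  T[2,:] = [+0.0000  +0.1404  -0.1436  +0.2115  -0.1073]
  T[3,:] = [+0.0000  +0.0716  +0.0165  +0.0474  -0.0798]
  T[4,:] = [+0.0000  -0.0617  +0.1290  -0.1092  -0.0741]
eigenvalue magnitudes: 0.3054, 0.0983, 0.0596, 0.0046, 0.0000.
ρ = 0.3054; 0.3054 < 1, so it converges for any x₀.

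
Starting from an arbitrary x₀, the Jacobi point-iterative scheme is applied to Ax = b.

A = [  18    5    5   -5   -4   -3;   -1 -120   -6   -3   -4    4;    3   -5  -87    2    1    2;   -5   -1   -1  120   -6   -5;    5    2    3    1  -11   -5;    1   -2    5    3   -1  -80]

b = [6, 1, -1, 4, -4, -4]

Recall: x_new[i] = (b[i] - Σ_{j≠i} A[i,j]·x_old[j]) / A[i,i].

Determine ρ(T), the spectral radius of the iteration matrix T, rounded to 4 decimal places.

Split A = D + L + U, D = diag(18, -120, -87, 120, -11, -80).
T_J = -D⁻¹(L+U): T[5,0] = -(1)/(-80) = +0.0125; T[5,5] = 0.
  T[0,:] = [+0.0000  -0.2778  -0.2778  +0.2778  +0.2222  +0.1667]
  T[1,:] = [-0.0083  +0.0000  -0.0500  -0.0250  -0.0333  +0.0333]
  T[2,:] = [+0.0345  -0.0575  +0.0000  +0.0230  +0.0115  +0.0230]
  T[3,:] = [+0.0417  +0.0083  +0.0083  +0.0000  +0.0500  +0.0417]
  T[4,:] = [+0.4545  +0.1818  +0.2727  +0.0909  +0.0000  -0.4545]
  T[5,:] = [+0.0125  -0.0250  +0.0625  +0.0375  -0.0125  +0.0000]
|roots of det(T-λI)|: 0.3709, 0.2834, 0.1023, 0.1023, 0.0703, 0.0331.
ρ = 0.3709; 0.3709 < 1 ⇒ converges.

0.3709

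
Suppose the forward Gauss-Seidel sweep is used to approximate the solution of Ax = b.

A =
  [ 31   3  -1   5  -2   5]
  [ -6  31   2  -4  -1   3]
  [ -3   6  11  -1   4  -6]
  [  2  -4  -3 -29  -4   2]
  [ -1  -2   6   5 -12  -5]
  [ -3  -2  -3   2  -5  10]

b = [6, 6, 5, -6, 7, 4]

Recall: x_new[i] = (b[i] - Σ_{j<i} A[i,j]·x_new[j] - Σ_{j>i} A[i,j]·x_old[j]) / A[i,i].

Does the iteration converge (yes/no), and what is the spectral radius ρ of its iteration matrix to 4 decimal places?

yes, ρ = 0.2911

Split A = D + L + U, D = diag(31, 31, 11, -29, -12, 10).
GS T = -(D+L)⁻¹U: row 0 first, T[0,5] = -(5)/(31) = -0.1613; later rows by forward substitution.
  T[0,:] = [+0.0000, -0.0968, +0.0323, -0.1613, +0.0645, -0.1613]
  T[1,:] = [+0.0000, -0.0187, -0.0583, +0.0978, +0.0447, -0.1280]
  T[2,:] = [+0.0000, -0.0162, +0.0406, -0.0064, -0.3704, +0.5713]
  T[3,:] = [+0.0000, -0.0024, +0.0061, -0.0239, -0.1013, +0.0164]
  T[4,:] = [+0.0000, +0.0021, +0.0298, -0.0161, -0.2403, -0.0894]
  T[5,:] = [+0.0000, -0.0361, +0.0239, -0.0340, -0.1827, +0.0494]
|roots of det(T-λI)|: 0.2911, 0.1872, 0.0722, 0.0722, 0.0345, 0.0000.
ρ = 0.2911; 0.2911 < 1, so it converges for any x₀.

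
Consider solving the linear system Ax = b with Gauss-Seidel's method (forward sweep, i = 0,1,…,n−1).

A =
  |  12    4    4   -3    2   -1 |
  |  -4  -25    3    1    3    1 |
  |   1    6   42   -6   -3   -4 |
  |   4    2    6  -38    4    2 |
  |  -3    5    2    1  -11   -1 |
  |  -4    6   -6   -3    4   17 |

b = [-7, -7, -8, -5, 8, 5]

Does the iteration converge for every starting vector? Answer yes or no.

Split A = D + L + U, D = diag(12, -25, 42, -38, -11, 17).
Gauss-Seidel: T = -(D+L)⁻¹U, row 0 first, T[0,3] = -(-3)/(12) = +0.2500; later rows by forward substitution.
  T[0,:] = [+0.0000  -0.3333  -0.3333  +0.2500  -0.1667  +0.0833]
  T[1,:] = [+0.0000  +0.0533  +0.1733  +0.0000  +0.1467  +0.0267]
  T[2,:] = [+0.0000  +0.0003  -0.0168  +0.1369  +0.0544  +0.0894]
  T[3,:] = [+0.0000  -0.0322  -0.0286  +0.0479  +0.1040  +0.0769]
  T[4,:] = [+0.0000  +0.1123  +0.1640  -0.0389  +0.1315  -0.0783]
  T[5,:] = [+0.0000  -0.1292  -0.1892  +0.1248  -0.0843  +0.0738]
eigenvalue magnitudes: 0.2569, 0.1369, 0.1369, 0.0701, 0.0381, 0.0000.
ρ = 0.2569; 0.2569 < 1, so it converges for any x₀.

yes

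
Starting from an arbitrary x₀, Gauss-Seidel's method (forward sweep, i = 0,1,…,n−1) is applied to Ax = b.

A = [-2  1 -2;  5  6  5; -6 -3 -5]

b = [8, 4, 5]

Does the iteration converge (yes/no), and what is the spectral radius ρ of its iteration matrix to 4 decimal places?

no, ρ = 1.2000

A = D + L + U where D = diag(-2, 6, -5).
Gauss-Seidel: T = -(D+L)⁻¹U, row 0 first, T[0,1] = -(1)/(-2) = +0.5000; later rows by forward substitution.
  T[0,:] = [+0.0000  +0.5000  -1.0000]
  T[1,:] = [+0.0000  -0.4167  -0.0000]
  T[2,:] = [+0.0000  -0.3500  +1.2000]
eigenvalue magnitudes: 1.2000, 0.4167, 0.0000.
ρ(T) = max|λ| = 1.2000; 1.2000 > 1 ⇒ diverges.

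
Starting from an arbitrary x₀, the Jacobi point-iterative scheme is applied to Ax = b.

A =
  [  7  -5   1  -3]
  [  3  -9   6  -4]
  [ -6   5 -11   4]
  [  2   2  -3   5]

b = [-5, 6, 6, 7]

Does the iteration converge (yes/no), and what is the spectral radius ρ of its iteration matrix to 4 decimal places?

no, ρ = 1.1803

Diagonal D = diag(7, -9, -11, 5); L, U strict lower/upper.
Jacobi T = -D⁻¹(L+U): T[1,2] = -(6)/(-9) = +0.6667; T[1,1] = 0.
  T[0,:] = [+0.0000, +0.7143, -0.1429, +0.4286]
  T[1,:] = [+0.3333, +0.0000, +0.6667, -0.4444]
  T[2,:] = [-0.5455, +0.4545, +0.0000, +0.3636]
  T[3,:] = [-0.4000, -0.4000, +0.6000, +0.0000]
|roots of det(T-λI)|: 1.1803, 0.4698, 0.4698, 0.4509.
ρ = 1.1803; 1.1803 > 1, so it fails to converge.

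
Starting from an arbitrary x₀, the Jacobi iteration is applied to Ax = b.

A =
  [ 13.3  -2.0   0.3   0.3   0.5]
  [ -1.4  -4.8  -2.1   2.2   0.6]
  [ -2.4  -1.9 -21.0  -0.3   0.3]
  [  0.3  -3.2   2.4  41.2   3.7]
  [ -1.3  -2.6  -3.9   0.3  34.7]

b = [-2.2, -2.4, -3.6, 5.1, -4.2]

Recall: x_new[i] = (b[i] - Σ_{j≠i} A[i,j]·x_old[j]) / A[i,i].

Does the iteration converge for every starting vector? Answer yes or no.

yes

Split A = D + L + U, D = diag(13.3, -4.8, -21, 41.2, 34.7).
Jacobi T = -D⁻¹(L+U): T[3,4] = -(3.7)/(41.2) = -0.0898; T[3,3] = 0.
  T[0,:] = [+0.0000 +0.1504 -0.0226 -0.0226 -0.0376]
  T[1,:] = [-0.2917 +0.0000 -0.4375 +0.4583 +0.1250]
  T[2,:] = [-0.1143 -0.0905 +0.0000 -0.0143 +0.0143]
  T[3,:] = [-0.0073 +0.0777 -0.0583 +0.0000 -0.0898]
  T[4,:] = [+0.0375 +0.0749 +0.1124 -0.0086 +0.0000]
|roots of det(T-λI)|: 0.2712, 0.1887, 0.1887, 0.0856, 0.0856.
ρ = 0.2712; 0.2712 < 1, so it converges for any x₀.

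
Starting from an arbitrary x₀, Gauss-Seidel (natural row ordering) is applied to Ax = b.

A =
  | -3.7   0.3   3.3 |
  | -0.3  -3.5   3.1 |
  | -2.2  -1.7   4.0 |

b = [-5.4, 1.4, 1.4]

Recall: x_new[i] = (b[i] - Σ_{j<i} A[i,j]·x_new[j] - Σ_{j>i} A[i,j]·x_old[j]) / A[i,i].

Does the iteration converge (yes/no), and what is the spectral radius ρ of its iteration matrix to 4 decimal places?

Let D = diag(-3.7, -3.5, 4); L, U the strict triangles.
Gauss-Seidel: T = -(D+L)⁻¹U, row 0 first, T[0,1] = -(0.3)/(-3.7) = +0.0811; later rows by forward substitution.
  T[0,:] = [+0.0000  +0.0811  +0.8919]
  T[1,:] = [+0.0000  -0.0069  +0.8093]
  T[2,:] = [+0.0000  +0.0416  +0.8345]
|roots of det(T-λI)|: 0.8728, 0.0453, 0.0000.
ρ(T) = max|λ| = 0.8728; 0.8728 < 1: convergent.

yes, ρ = 0.8728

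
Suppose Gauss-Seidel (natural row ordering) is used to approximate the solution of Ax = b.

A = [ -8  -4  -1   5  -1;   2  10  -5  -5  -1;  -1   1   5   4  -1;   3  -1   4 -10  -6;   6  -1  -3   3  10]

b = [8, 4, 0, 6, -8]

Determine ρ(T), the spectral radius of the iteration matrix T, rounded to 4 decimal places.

0.8642

Let D = diag(-8, 10, 5, -10, 10); L, U the strict triangles.
T_GS = -(D+L)⁻¹U: row 0 first, T[0,1] = -(-4)/(-8) = -0.5000; later rows by forward substitution.
  T[0,:] = [+0.0000, -0.5000, -0.1250, +0.6250, -0.1250]
  T[1,:] = [+0.0000, +0.1000, +0.5250, +0.3750, +0.1250]
  T[2,:] = [+0.0000, -0.1200, -0.1300, -0.7500, +0.1500]
  T[3,:] = [+0.0000, -0.2080, -0.1420, -0.1500, -0.5900]
  T[4,:] = [+0.0000, +0.3364, +0.1311, -0.5175, +0.3095]
moduli |λ_i(T)| = 0.8642, 0.5728, 0.3814, 0.3814, 0.0000.
ρ = 0.8642; 0.8642 < 1 ⇒ converges.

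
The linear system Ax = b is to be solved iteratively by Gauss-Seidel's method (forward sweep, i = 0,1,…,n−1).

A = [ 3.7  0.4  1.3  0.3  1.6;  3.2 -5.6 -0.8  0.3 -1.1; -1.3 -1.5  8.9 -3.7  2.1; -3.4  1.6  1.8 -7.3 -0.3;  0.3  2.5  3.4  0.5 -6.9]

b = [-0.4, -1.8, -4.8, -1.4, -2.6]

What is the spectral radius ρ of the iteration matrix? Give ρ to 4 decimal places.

Write A = D+L+U with D = diag(3.7, -5.6, 8.9, -7.3, -6.9).
GS T = -(D+L)⁻¹U: row 0 first, T[0,2] = -(1.3)/(3.7) = -0.3514; later rows by forward substitution.
  T[0,:] = [+0.0000 -0.1081 -0.3514 -0.0811 -0.4324]
  T[1,:] = [+0.0000 -0.0618 -0.3436 +0.0072 -0.4435]
  T[2,:] = [+0.0000 -0.0262 -0.1092 +0.4051 -0.3739]
  T[3,:] = [+0.0000 +0.0304 +0.0614 +0.1392 -0.0291]
  T[4,:] = [+0.0000 -0.0378 -0.1892 +0.2088 -0.3658]
|eigenvalues of T|: 0.6069, 0.1736, 0.0385, 0.0028, 0.0000.
spectral radius ρ = 0.6069; 0.6069 < 1 ⇒ converges.

0.6069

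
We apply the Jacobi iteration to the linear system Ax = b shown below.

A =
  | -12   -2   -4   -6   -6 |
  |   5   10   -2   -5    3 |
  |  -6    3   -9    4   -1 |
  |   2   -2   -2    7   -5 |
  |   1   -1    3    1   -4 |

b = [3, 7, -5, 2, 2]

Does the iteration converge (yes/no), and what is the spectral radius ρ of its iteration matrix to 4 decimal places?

Diagonal D = diag(-12, 10, -9, 7, -4); L, U strict lower/upper.
Jacobi: T = -D⁻¹(L+U), T[1,4] = -(3)/(10) = -0.3000; T[1,1] = 0.
  T[0,:] = [+0.0000, -0.1667, -0.3333, -0.5000, -0.5000]
  T[1,:] = [-0.5000, +0.0000, +0.2000, +0.5000, -0.3000]
  T[2,:] = [-0.6667, +0.3333, +0.0000, +0.4444, -0.1111]
  T[3,:] = [-0.2857, +0.2857, +0.2857, +0.0000, +0.7143]
  T[4,:] = [+0.2500, -0.2500, +0.7500, +0.2500, +0.0000]
|λ(T)| sorted: 1.2268, 0.6531, 0.4774, 0.4774, 0.1865.
spectral radius ρ = 1.2268; 1.2268 > 1: divergent.

no, ρ = 1.2268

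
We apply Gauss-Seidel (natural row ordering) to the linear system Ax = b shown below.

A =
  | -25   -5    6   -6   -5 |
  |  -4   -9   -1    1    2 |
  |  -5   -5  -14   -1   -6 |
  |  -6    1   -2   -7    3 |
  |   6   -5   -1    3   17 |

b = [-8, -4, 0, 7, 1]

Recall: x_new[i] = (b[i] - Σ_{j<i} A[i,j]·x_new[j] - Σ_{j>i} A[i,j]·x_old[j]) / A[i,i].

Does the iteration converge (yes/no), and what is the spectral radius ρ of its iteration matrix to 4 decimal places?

Let D = diag(-25, -9, -14, -7, 17); L, U the strict triangles.
T_GS = -(D+L)⁻¹U: row 0 first, T[0,1] = -(-5)/(-25) = -0.2000; later rows by forward substitution.
  T[0,:] = [+0.0000  -0.2000  +0.2400  -0.2400  -0.2000]
  T[1,:] = [+0.0000  +0.0889  -0.2178  +0.2178  +0.3111]
  T[2,:] = [+0.0000  +0.0397  -0.0079  -0.0635  -0.4683]
  T[3,:] = [+0.0000  +0.1728  -0.2346  +0.2550  +0.7782]
  T[4,:] = [+0.0000  +0.0686  -0.1078  +0.1000  -0.0028]
|eigenvalues of T|: 0.6366, 0.2295, 0.0405, 0.0405, 0.0000.
ρ(T) = max|λ| = 0.6366; 0.6366 < 1 ⇒ converges.

yes, ρ = 0.6366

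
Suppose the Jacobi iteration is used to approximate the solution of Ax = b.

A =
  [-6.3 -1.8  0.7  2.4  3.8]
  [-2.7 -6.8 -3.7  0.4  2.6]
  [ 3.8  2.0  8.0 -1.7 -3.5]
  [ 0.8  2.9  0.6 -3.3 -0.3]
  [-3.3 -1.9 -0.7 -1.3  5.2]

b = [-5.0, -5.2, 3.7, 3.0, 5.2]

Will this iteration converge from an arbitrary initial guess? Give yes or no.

no

A = D + L + U where D = diag(-6.3, -6.8, 8, -3.3, 5.2).
Jacobi T = -D⁻¹(L+U): T[0,3] = -(2.4)/(-6.3) = +0.3810; T[0,0] = 0.
  T[0,:] = [+0.0000, -0.2857, +0.1111, +0.3810, +0.6032]
  T[1,:] = [-0.3971, +0.0000, -0.5441, +0.0588, +0.3824]
  T[2,:] = [-0.4750, -0.2500, +0.0000, +0.2125, +0.4375]
  T[3,:] = [+0.2424, +0.8788, +0.1818, +0.0000, -0.0909]
  T[4,:] = [+0.6346, +0.3654, +0.1346, +0.2500, +0.0000]
|λ(T)| sorted: 1.1784, 0.6846, 0.4474, 0.4474, 0.1385.
ρ(T) = max|λ| = 1.1784; 1.1784 > 1, so it fails to converge.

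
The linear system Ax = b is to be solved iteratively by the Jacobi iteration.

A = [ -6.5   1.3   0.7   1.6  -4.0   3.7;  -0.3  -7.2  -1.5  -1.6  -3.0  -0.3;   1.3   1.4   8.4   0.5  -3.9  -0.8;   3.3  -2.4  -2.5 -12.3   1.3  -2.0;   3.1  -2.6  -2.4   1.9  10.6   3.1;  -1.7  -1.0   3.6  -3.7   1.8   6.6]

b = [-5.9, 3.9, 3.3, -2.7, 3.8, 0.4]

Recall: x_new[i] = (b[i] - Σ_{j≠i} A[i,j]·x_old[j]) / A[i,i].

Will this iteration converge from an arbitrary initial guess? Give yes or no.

Split A = D + L + U, D = diag(-6.5, -7.2, 8.4, -12.3, 10.6, 6.6).
T_J = -D⁻¹(L+U): T[3,5] = -(-2)/(-12.3) = -0.1626; T[3,3] = 0.
  T[0,:] = [+0.0000 +0.2000 +0.1077 +0.2462 -0.6154 +0.5692]
  T[1,:] = [-0.0417 +0.0000 -0.2083 -0.2222 -0.4167 -0.0417]
  T[2,:] = [-0.1548 -0.1667 +0.0000 -0.0595 +0.4643 +0.0952]
  T[3,:] = [+0.2683 -0.1951 -0.2033 +0.0000 +0.1057 -0.1626]
  T[4,:] = [-0.2925 +0.2453 +0.2264 -0.1792 +0.0000 -0.2925]
  T[5,:] = [+0.2576 +0.1515 -0.5455 +0.5606 -0.2727 +0.0000]
|roots of det(T-λI)|: 0.9215, 0.4887, 0.4887, 0.4564, 0.0616, 0.0027.
spectral radius ρ = 0.9215; 0.9215 < 1, so it converges for any x₀.

yes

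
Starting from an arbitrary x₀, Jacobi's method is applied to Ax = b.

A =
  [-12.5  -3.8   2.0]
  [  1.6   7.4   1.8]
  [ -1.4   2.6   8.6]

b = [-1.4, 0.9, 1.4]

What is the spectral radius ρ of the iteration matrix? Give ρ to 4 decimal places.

A = D + L + U where D = diag(-12.5, 7.4, 8.6).
Jacobi T = -D⁻¹(L+U): T[1,0] = -(1.6)/(7.4) = -0.2162; T[1,1] = 0.
  T[0,:] = [+0.0000  -0.3040  +0.1600]
  T[1,:] = [-0.2162  +0.0000  -0.2432]
  T[2,:] = [+0.1628  -0.3023  +0.0000]
|eigenvalues of T|: 0.4625, 0.3009, 0.1616.
ρ = 0.4625; 0.4625 < 1: convergent.

0.4625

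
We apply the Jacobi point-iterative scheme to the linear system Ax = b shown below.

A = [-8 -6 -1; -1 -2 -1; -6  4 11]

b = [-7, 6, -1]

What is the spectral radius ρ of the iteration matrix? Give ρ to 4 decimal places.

0.8397

Diagonal D = diag(-8, -2, 11); L, U strict lower/upper.
T_J = -D⁻¹(L+U): T[1,0] = -(-1)/(-2) = -0.5000; T[1,1] = 0.
  T[0,:] = [+0.0000 -0.7500 -0.1250]
  T[1,:] = [-0.5000 +0.0000 -0.5000]
  T[2,:] = [+0.5455 -0.3636 +0.0000]
|eigenvalues of T|: 0.8397, 0.4653, 0.4653.
spectral radius ρ = 0.8397; 0.8397 < 1, so it converges for any x₀.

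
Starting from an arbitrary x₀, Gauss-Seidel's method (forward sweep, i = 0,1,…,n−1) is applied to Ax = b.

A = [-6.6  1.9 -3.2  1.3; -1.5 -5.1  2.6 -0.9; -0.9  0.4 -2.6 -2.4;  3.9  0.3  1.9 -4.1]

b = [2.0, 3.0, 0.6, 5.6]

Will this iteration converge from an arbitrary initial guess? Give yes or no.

Let D = diag(-6.6, -5.1, -2.6, -4.1); L, U the strict triangles.
Gauss-Seidel: T = -(D+L)⁻¹U, row 0 first, T[0,2] = -(-3.2)/(-6.6) = -0.4848; later rows by forward substitution.
  T[0,:] = [+0.0000, +0.2879, -0.4848, +0.1970]
  T[1,:] = [+0.0000, -0.0847, +0.6524, -0.2344]
  T[2,:] = [+0.0000, -0.1127, +0.2682, -1.0273]
  T[3,:] = [+0.0000, +0.2154, -0.2892, -0.3059]
moduli |λ_i(T)| = 0.7204, 0.4230, 0.4230, 0.0000.
spectral radius ρ = 0.7204; 0.7204 < 1: convergent.

yes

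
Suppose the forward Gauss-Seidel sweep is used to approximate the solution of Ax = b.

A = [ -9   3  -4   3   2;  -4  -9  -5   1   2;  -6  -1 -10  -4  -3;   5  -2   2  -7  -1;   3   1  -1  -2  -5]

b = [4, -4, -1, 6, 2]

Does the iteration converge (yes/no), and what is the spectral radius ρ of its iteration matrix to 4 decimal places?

Write A = D+L+U with D = diag(-9, -9, -10, -7, -5).
GS T = -(D+L)⁻¹U: row 0 first, T[0,4] = -(2)/(-9) = +0.2222; later rows by forward substitution.
  T[0,:] = [+0.0000 +0.3333 -0.4444 +0.3333 +0.2222]
  T[1,:] = [+0.0000 -0.1481 -0.3580 -0.0370 +0.1235]
  T[2,:] = [+0.0000 -0.1852 +0.3025 -0.5963 -0.4457]
  T[3,:] = [+0.0000 +0.2275 -0.1287 +0.0783 -0.1467]
  T[4,:] = [+0.0000 +0.1164 -0.3473 +0.2805 +0.3059]
|roots of det(T-λI)|: 0.8422, 0.2709, 0.2709, 0.1028, 0.0000.
ρ(T) = max|λ| = 0.8422; 0.8422 < 1 ⇒ converges.

yes, ρ = 0.8422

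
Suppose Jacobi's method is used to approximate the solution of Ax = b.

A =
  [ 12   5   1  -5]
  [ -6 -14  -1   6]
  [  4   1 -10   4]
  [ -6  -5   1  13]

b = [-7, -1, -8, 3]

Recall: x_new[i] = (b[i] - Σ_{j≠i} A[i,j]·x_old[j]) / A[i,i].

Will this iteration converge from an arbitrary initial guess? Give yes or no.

yes

Write A = D+L+U with D = diag(12, -14, -10, 13).
Jacobi T = -D⁻¹(L+U): T[3,2] = -(1)/(13) = -0.0769; T[3,3] = 0.
  T[0,:] = [+0.0000, -0.4167, -0.0833, +0.4167]
  T[1,:] = [-0.4286, +0.0000, -0.0714, +0.4286]
  T[2,:] = [+0.4000, +0.1000, +0.0000, +0.4000]
  T[3,:] = [+0.4615, +0.3846, -0.0769, +0.0000]
moduli |λ_i(T)| = 0.8424, 0.4200, 0.2604, 0.2604.
spectral radius ρ = 0.8424; 0.8424 < 1, so it converges for any x₀.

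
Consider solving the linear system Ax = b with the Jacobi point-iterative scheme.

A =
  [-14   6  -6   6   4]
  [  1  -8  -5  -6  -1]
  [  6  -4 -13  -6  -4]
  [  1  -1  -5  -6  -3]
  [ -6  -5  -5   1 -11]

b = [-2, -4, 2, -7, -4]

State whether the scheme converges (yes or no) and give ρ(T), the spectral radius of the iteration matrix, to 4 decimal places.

Split A = D + L + U, D = diag(-14, -8, -13, -6, -11).
Jacobi T = -D⁻¹(L+U): T[1,2] = -(-5)/(-8) = -0.6250; T[1,1] = 0.
  T[0,:] = [+0.0000 +0.4286 -0.4286 +0.4286 +0.2857]
  T[1,:] = [+0.1250 +0.0000 -0.6250 -0.7500 -0.1250]
  T[2,:] = [+0.4615 -0.3077 +0.0000 -0.4615 -0.3077]
  T[3,:] = [+0.1667 -0.1667 -0.8333 +0.0000 -0.5000]
  T[4,:] = [-0.5455 -0.4545 -0.4545 +0.0909 +0.0000]
|roots of det(T-λI)|: 1.2739, 0.6175, 0.6175, 0.4597, 0.4597.
spectral radius ρ = 1.2739; 1.2739 > 1, so it fails to converge.

no, ρ = 1.2739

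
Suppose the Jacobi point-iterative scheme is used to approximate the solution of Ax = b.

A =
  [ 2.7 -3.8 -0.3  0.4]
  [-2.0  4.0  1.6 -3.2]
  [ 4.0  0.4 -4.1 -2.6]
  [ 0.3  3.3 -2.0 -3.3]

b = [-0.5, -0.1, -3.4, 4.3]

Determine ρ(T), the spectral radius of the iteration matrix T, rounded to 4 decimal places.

1.2169

Write A = D+L+U with D = diag(2.7, 4, -4.1, -3.3).
Jacobi T = -D⁻¹(L+U): T[2,1] = -(0.4)/(-4.1) = +0.0976; T[2,2] = 0.
  T[0,:] = [+0.0000, +1.4074, +0.1111, -0.1481]
  T[1,:] = [+0.5000, +0.0000, -0.4000, +0.8000]
  T[2,:] = [+0.9756, +0.0976, +0.0000, -0.6341]
  T[3,:] = [+0.0909, +1.0000, -0.6061, +0.0000]
eigenvalue magnitudes: 1.2169, 1.0202, 1.0202, 0.7605.
ρ = 1.2169; 1.2169 > 1, so it fails to converge.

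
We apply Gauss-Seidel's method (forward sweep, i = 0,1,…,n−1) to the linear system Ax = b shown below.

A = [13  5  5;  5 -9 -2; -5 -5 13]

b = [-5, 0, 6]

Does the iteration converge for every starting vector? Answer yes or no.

yes

Split A = D + L + U, D = diag(13, -9, 13).
Gauss-Seidel: T = -(D+L)⁻¹U, row 0 first, T[0,1] = -(5)/(13) = -0.3846; later rows by forward substitution.
  T[0,:] = [+0.0000  -0.3846  -0.3846]
  T[1,:] = [+0.0000  -0.2137  -0.4359]
  T[2,:] = [+0.0000  -0.2301  -0.3156]
moduli |λ_i(T)| = 0.5854, 0.0562, 0.0000.
ρ = 0.5854; 0.5854 < 1, so it converges for any x₀.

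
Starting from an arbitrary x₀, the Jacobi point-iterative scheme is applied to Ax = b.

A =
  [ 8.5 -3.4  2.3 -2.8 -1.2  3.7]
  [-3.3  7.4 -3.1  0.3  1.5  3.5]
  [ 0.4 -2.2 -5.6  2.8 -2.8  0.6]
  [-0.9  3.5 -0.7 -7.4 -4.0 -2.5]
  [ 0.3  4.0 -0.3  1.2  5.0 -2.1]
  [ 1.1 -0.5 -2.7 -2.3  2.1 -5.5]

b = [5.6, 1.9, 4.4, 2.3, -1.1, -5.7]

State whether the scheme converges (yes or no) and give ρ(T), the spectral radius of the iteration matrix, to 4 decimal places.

no, ρ = 1.2092

Let D = diag(8.5, 7.4, -5.6, -7.4, 5, -5.5); L, U the strict triangles.
Jacobi: T = -D⁻¹(L+U), T[1,4] = -(1.5)/(7.4) = -0.2027; T[1,1] = 0.
  T[0,:] = [+0.0000, +0.4000, -0.2706, +0.3294, +0.1412, -0.4353]
  T[1,:] = [+0.4459, +0.0000, +0.4189, -0.0405, -0.2027, -0.4730]
  T[2,:] = [+0.0714, -0.3929, +0.0000, +0.5000, -0.5000, +0.1071]
  T[3,:] = [-0.1216, +0.4730, -0.0946, +0.0000, -0.5405, -0.3378]
  T[4,:] = [-0.0600, -0.8000, +0.0600, -0.2400, +0.0000, +0.4200]
  T[5,:] = [+0.2000, -0.0909, -0.4909, -0.4182, +0.3818, +0.0000]
eigenvalue magnitudes: 1.2092, 0.7264, 0.7264, 0.5214, 0.3715, 0.3715.
ρ(T) = max|λ| = 1.2092; 1.2092 > 1, so it fails to converge.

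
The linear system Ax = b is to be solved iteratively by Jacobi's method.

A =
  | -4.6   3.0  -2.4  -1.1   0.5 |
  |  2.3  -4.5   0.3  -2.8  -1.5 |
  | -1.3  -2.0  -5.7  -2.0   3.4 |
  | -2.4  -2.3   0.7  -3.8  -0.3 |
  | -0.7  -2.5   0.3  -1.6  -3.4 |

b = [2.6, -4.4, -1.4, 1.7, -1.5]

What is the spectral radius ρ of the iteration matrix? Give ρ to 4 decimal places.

Split A = D + L + U, D = diag(-4.6, -4.5, -5.7, -3.8, -3.4).
Jacobi: T = -D⁻¹(L+U), T[1,4] = -(-1.5)/(-4.5) = -0.3333; T[1,1] = 0.
  T[0,:] = [+0.0000  +0.6522  -0.5217  -0.2391  +0.1087]
  T[1,:] = [+0.5111  +0.0000  +0.0667  -0.6222  -0.3333]
  T[2,:] = [-0.2281  -0.3509  +0.0000  -0.3509  +0.5965]
  T[3,:] = [-0.6316  -0.6053  +0.1842  +0.0000  -0.0789]
  T[4,:] = [-0.2059  -0.7353  +0.0882  -0.4706  +0.0000]
|eigenvalues of T|: 1.1856, 0.8327, 0.6396, 0.3012, 0.3012.
spectral radius ρ = 1.1856; 1.1856 > 1, so it fails to converge.

1.1856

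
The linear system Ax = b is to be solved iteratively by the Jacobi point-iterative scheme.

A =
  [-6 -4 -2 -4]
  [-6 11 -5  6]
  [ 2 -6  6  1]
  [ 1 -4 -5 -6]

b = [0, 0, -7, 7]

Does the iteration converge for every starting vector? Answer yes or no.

Let D = diag(-6, 11, 6, -6); L, U the strict triangles.
Jacobi: T = -D⁻¹(L+U), T[1,3] = -(6)/(11) = -0.5455; T[1,1] = 0.
  T[0,:] = [+0.0000  -0.6667  -0.3333  -0.6667]
  T[1,:] = [+0.5455  +0.0000  +0.4545  -0.5455]
  T[2,:] = [-0.3333  +1.0000  +0.0000  -0.1667]
  T[3,:] = [+0.1667  -0.6667  -0.8333  +0.0000]
|eigenvalues of T|: 1.1699, 0.7642, 0.6820, 0.6820.
ρ(T) = max|λ| = 1.1699; 1.1699 > 1, so it fails to converge.

no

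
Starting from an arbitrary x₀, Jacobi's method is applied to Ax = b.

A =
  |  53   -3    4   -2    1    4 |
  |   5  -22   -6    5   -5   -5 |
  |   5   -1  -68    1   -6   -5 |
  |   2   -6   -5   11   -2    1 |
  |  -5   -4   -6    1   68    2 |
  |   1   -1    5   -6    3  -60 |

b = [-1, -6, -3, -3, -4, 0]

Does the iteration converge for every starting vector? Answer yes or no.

yes

Let D = diag(53, -22, -68, 11, 68, -60); L, U the strict triangles.
T_J = -D⁻¹(L+U): T[2,3] = -(1)/(-68) = +0.0147; T[2,2] = 0.
  T[0,:] = [+0.0000, +0.0566, -0.0755, +0.0377, -0.0189, -0.0755]
  T[1,:] = [+0.2273, +0.0000, -0.2727, +0.2273, -0.2273, -0.2273]
  T[2,:] = [+0.0735, -0.0147, +0.0000, +0.0147, -0.0882, -0.0735]
  T[3,:] = [-0.1818, +0.5455, +0.4545, +0.0000, +0.1818, -0.0909]
  T[4,:] = [+0.0735, +0.0588, +0.0882, -0.0147, +0.0000, -0.0294]
  T[5,:] = [+0.0167, -0.0167, +0.0833, -0.1000, +0.0500, +0.0000]
|λ(T)| sorted: 0.4100, 0.2581, 0.1485, 0.1485, 0.0511, 0.0179.
spectral radius ρ = 0.4100; 0.4100 < 1 ⇒ converges.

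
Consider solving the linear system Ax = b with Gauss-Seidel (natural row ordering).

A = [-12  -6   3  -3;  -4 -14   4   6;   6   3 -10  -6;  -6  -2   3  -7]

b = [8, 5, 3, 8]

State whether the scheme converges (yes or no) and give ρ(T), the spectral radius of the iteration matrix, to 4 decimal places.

yes, ρ = 0.5276

Diagonal D = diag(-12, -14, -10, -7); L, U strict lower/upper.
GS T = -(D+L)⁻¹U: row 0 first, T[0,1] = -(-6)/(-12) = -0.5000; later rows by forward substitution.
  T[0,:] = [+0.0000, -0.5000, +0.2500, -0.2500]
  T[1,:] = [+0.0000, +0.1429, +0.2143, +0.5000]
  T[2,:] = [+0.0000, -0.2571, +0.2143, -0.6000]
  T[3,:] = [+0.0000, +0.2776, -0.1837, -0.1857]
|λ(T)| sorted: 0.5276, 0.3732, 0.3732, 0.0000.
ρ(T) = max|λ| = 0.5276; 0.5276 < 1: convergent.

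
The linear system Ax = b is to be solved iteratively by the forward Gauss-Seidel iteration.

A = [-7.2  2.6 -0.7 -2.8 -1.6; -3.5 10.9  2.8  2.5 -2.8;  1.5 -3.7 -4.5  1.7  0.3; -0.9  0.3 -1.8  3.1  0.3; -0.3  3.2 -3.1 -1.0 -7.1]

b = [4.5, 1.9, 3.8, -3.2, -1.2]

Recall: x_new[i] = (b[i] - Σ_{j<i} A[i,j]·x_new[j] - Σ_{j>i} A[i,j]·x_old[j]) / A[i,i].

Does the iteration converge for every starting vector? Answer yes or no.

yes

Let D = diag(-7.2, 10.9, -4.5, 3.1, -7.1); L, U the strict triangles.
T_GS = -(D+L)⁻¹U: row 0 first, T[0,1] = -(2.6)/(-7.2) = +0.3611; later rows by forward substitution.
  T[0,:] = [+0.0000 +0.3611 -0.0972 -0.3889 -0.2222]
  T[1,:] = [+0.0000 +0.1160 -0.2881 -0.3542 +0.1855]
  T[2,:] = [+0.0000 +0.0250 +0.2045 +0.5394 -0.1600]
  T[3,:] = [+0.0000 +0.1082 +0.1184 +0.2346 -0.2721]
  T[4,:] = [+0.0000 +0.0108 -0.2317 -0.4118 +0.2012]
eigenvalue magnitudes: 0.6732, 0.1746, 0.0755, 0.0161, 0.0000.
ρ(T) = max|λ| = 0.6732; 0.6732 < 1: convergent.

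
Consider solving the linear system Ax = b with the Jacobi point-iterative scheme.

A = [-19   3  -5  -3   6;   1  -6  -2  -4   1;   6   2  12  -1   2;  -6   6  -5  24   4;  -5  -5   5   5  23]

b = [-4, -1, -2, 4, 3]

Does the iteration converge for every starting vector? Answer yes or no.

yes

Write A = D+L+U with D = diag(-19, -6, 12, 24, 23).
T_J = -D⁻¹(L+U): T[4,1] = -(-5)/(23) = +0.2174; T[4,4] = 0.
  T[0,:] = [+0.0000 +0.1579 -0.2632 -0.1579 +0.3158]
  T[1,:] = [+0.1667 +0.0000 -0.3333 -0.6667 +0.1667]
  T[2,:] = [-0.5000 -0.1667 +0.0000 +0.0833 -0.1667]
  T[3,:] = [+0.2500 -0.2500 +0.2083 +0.0000 -0.1667]
  T[4,:] = [+0.2174 +0.2174 -0.2174 -0.2174 +0.0000]
|λ(T)| sorted: 0.8507, 0.4057, 0.4057, 0.1662, 0.1129.
ρ = 0.8507; 0.8507 < 1, so it converges for any x₀.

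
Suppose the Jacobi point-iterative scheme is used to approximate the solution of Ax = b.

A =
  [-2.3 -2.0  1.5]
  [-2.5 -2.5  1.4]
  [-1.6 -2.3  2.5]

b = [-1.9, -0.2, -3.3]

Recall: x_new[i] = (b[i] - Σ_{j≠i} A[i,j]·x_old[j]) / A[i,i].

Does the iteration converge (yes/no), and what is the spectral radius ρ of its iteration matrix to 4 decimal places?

no, ρ = 1.5465

Diagonal D = diag(-2.3, -2.5, 2.5); L, U strict lower/upper.
Jacobi: T = -D⁻¹(L+U), T[1,0] = -(-2.5)/(-2.5) = -1.0000; T[1,1] = 0.
  T[0,:] = [+0.0000, -0.8696, +0.6522]
  T[1,:] = [-1.0000, +0.0000, +0.5600]
  T[2,:] = [+0.6400, +0.9200, +0.0000]
eigenvalue magnitudes: 1.5465, 0.8650, 0.6815.
ρ = 1.5465; 1.5465 > 1: divergent.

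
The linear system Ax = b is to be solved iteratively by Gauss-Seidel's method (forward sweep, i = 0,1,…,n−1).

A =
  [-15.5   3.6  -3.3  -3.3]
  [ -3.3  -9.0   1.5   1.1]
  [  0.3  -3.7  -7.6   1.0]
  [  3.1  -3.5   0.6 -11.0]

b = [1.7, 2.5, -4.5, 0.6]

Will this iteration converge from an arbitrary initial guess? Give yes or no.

Split A = D + L + U, D = diag(-15.5, -9, -7.6, -11).
T_GS = -(D+L)⁻¹U: row 0 first, T[0,1] = -(3.6)/(-15.5) = +0.2323; later rows by forward substitution.
  T[0,:] = [+0.0000  +0.2323  -0.2129  -0.2129]
  T[1,:] = [+0.0000  -0.0852  +0.2447  +0.2003]
  T[2,:] = [+0.0000  +0.0506  -0.1275  +0.0257]
  T[3,:] = [+0.0000  +0.0953  -0.1448  -0.1223]
eigenvalue magnitudes: 0.2855, 0.0999, 0.0503, 0.0000.
ρ(T) = max|λ| = 0.2855; 0.2855 < 1, so it converges for any x₀.

yes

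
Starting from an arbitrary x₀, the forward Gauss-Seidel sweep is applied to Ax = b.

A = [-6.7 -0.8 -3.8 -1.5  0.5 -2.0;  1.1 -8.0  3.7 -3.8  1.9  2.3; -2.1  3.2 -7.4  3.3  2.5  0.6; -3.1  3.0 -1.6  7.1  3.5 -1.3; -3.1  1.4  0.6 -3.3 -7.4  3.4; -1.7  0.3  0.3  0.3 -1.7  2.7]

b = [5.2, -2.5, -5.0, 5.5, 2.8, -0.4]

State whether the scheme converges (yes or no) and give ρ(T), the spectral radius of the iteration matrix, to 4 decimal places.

yes, ρ = 0.8835

Diagonal D = diag(-6.7, -8, -7.4, 7.1, -7.4, 2.7); L, U strict lower/upper.
Gauss-Seidel: T = -(D+L)⁻¹U, row 0 first, T[0,5] = -(-2)/(-6.7) = -0.2985; later rows by forward substitution.
  T[0,:] = [+0.0000 -0.1194 -0.5672 -0.2239 +0.0746 -0.2985]
  T[1,:] = [+0.0000 -0.0164 +0.3845 -0.5058 +0.2478 +0.2465]
  T[2,:] = [+0.0000 +0.0268 +0.3272 +0.2908 +0.4238 +0.2724]
  T[3,:] = [+0.0000 -0.0392 -0.3364 +0.1815 -0.4696 +0.0100]
  T[4,:] = [+0.0000 +0.0665 +0.4869 -0.0593 +0.2594 +0.6488]
  T[5,:] = [+0.0000 -0.0301 -0.0923 -0.1745 +0.1878 +0.1618]
|eigenvalues of T|: 0.8835, 0.3682, 0.3682, 0.2839, 0.1033, 0.0000.
ρ(T) = max|λ| = 0.8835; 0.8835 < 1: convergent.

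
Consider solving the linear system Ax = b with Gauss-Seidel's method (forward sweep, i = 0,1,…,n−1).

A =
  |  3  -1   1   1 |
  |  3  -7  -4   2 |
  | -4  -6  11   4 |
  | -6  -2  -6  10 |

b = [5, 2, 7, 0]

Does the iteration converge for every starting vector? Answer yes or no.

Let D = diag(3, -7, 11, 10); L, U the strict triangles.
GS T = -(D+L)⁻¹U: row 0 first, T[0,2] = -(1)/(3) = -0.3333; later rows by forward substitution.
  T[0,:] = [+0.0000  +0.3333  -0.3333  -0.3333]
  T[1,:] = [+0.0000  +0.1429  -0.7143  +0.1429]
  T[2,:] = [+0.0000  +0.1991  -0.5108  -0.4069]
  T[3,:] = [+0.0000  +0.3481  -0.6494  -0.4156]
|eigenvalues of T|: 0.8338, 0.2498, 0.1995, 0.0000.
ρ(T) = max|λ| = 0.8338; 0.8338 < 1, so it converges for any x₀.

yes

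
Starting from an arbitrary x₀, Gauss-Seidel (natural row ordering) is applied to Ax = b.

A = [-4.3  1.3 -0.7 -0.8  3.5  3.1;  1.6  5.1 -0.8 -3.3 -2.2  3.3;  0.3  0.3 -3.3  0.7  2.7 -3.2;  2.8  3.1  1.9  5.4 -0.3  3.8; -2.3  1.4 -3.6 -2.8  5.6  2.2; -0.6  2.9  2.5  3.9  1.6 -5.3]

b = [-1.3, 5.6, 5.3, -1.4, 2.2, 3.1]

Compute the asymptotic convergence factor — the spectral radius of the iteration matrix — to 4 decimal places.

1.2784

A = D + L + U where D = diag(-4.3, 5.1, -3.3, 5.4, 5.6, -5.3).
T_GS = -(D+L)⁻¹U: row 0 first, T[0,4] = -(3.5)/(-4.3) = +0.8140; later rows by forward substitution.
  T[0,:] = [+0.0000 +0.3023 -0.1628 -0.1860 +0.8140 +0.7209]
  T[1,:] = [+0.0000 -0.0948 +0.2079 +0.7054 +0.1760 -0.8732]
  T[2,:] = [+0.0000 +0.0189 +0.0041 +0.2593 +0.9082 -0.9835]
  T[3,:] = [+0.0000 -0.1089 -0.0364 -0.3997 -0.7871 -0.2302]
  T[4,:] = [+0.0000 +0.1055 -0.1344 -0.2859 +0.4806 -0.6258]
  T[5,:] = [+0.0000 -0.1255 +0.0668 +0.1489 -0.0015 -1.3816]
|roots of det(T-λI)|: 1.2784, 0.6999, 0.5302, 0.0555, 0.0009, 0.0000.
ρ(T) = max|λ| = 1.2784; 1.2784 > 1, so it fails to converge.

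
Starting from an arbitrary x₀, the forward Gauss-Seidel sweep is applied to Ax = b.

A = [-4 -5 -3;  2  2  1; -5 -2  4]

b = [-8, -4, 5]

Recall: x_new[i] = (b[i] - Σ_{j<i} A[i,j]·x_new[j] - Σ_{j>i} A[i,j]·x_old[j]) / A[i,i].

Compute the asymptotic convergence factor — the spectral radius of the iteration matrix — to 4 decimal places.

A = D + L + U where D = diag(-4, 2, 4).
GS T = -(D+L)⁻¹U: row 0 first, T[0,1] = -(-5)/(-4) = -1.2500; later rows by forward substitution.
  T[0,:] = [+0.0000, -1.2500, -0.7500]
  T[1,:] = [+0.0000, +1.2500, +0.2500]
  T[2,:] = [+0.0000, -0.9375, -0.8125]
|roots of det(T-λI)|: 1.1293, 0.6918, 0.0000.
ρ = 1.1293; 1.1293 > 1: divergent.

1.1293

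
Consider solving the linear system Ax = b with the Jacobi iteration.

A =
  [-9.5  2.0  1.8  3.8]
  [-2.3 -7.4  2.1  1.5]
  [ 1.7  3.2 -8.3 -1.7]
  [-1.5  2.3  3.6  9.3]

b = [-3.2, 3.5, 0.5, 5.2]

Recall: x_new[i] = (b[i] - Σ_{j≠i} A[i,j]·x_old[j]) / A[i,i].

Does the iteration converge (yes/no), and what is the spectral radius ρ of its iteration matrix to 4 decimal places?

Diagonal D = diag(-9.5, -7.4, -8.3, 9.3); L, U strict lower/upper.
Jacobi T = -D⁻¹(L+U): T[1,3] = -(1.5)/(-7.4) = +0.2027; T[1,1] = 0.
  T[0,:] = [+0.0000 +0.2105 +0.1895 +0.4000]
  T[1,:] = [-0.3108 +0.0000 +0.2838 +0.2027]
  T[2,:] = [+0.2048 +0.3855 +0.0000 -0.2048]
  T[3,:] = [+0.1613 -0.2473 -0.3871 +0.0000]
moduli |λ_i(T)| = 0.5062, 0.3917, 0.1869, 0.1869.
ρ(T) = max|λ| = 0.5062; 0.5062 < 1: convergent.

yes, ρ = 0.5062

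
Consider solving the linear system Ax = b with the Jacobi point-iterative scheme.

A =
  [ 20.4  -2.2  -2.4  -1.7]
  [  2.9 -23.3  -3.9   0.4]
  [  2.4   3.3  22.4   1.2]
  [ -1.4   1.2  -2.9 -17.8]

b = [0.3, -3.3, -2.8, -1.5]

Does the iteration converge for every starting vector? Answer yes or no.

A = D + L + U where D = diag(20.4, -23.3, 22.4, -17.8).
Jacobi: T = -D⁻¹(L+U), T[1,3] = -(0.4)/(-23.3) = +0.0172; T[1,1] = 0.
  T[0,:] = [+0.0000  +0.1078  +0.1176  +0.0833]
  T[1,:] = [+0.1245  +0.0000  -0.1674  +0.0172]
  T[2,:] = [-0.1071  -0.1473  +0.0000  -0.0536]
  T[3,:] = [-0.0787  +0.0674  -0.1629  +0.0000]
|roots of det(T-λI)|: 0.2241, 0.1478, 0.1006, 0.1006.
spectral radius ρ = 0.2241; 0.2241 < 1, so it converges for any x₀.

yes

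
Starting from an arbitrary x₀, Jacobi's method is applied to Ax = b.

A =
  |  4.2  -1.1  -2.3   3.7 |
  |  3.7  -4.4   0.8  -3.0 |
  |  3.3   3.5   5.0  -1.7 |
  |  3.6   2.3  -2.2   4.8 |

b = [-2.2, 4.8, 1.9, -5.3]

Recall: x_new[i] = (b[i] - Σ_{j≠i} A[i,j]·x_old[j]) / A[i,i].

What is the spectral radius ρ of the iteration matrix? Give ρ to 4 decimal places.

1.1641

Let D = diag(4.2, -4.4, 5, 4.8); L, U the strict triangles.
Jacobi: T = -D⁻¹(L+U), T[3,1] = -(2.3)/(4.8) = -0.4792; T[3,3] = 0.
  T[0,:] = [+0.0000, +0.2619, +0.5476, -0.8810]
  T[1,:] = [+0.8409, +0.0000, +0.1818, -0.6818]
  T[2,:] = [-0.6600, -0.7000, +0.0000, +0.3400]
  T[3,:] = [-0.7500, -0.4792, +0.4583, +0.0000]
|roots of det(T-λI)|: 1.1641, 0.6974, 0.3935, 0.3935.
ρ = 1.1641; 1.1641 > 1, so it fails to converge.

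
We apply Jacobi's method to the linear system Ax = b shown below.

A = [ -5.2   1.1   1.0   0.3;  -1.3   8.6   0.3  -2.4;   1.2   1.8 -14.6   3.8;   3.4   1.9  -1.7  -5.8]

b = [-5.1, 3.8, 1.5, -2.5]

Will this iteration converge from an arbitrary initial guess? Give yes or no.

yes

Diagonal D = diag(-5.2, 8.6, -14.6, -5.8); L, U strict lower/upper.
Jacobi T = -D⁻¹(L+U): T[3,2] = -(-1.7)/(-5.8) = -0.2931; T[3,3] = 0.
  T[0,:] = [+0.0000, +0.2115, +0.1923, +0.0577]
  T[1,:] = [+0.1512, +0.0000, -0.0349, +0.2791]
  T[2,:] = [+0.0822, +0.1233, +0.0000, +0.2603]
  T[3,:] = [+0.5862, +0.3276, -0.2931, +0.0000]
eigenvalue magnitudes: 0.4778, 0.3146, 0.3146, 0.0968.
spectral radius ρ = 0.4778; 0.4778 < 1 ⇒ converges.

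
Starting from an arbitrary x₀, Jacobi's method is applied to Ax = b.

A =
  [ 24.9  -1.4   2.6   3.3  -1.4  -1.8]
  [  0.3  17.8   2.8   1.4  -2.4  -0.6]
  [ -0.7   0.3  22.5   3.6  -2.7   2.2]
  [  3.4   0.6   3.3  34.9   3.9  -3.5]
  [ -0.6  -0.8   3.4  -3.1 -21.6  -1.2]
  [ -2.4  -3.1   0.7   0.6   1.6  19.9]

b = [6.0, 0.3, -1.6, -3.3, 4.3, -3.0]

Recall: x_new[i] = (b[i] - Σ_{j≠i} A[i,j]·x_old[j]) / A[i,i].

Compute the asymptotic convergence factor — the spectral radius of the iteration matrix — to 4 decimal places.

A = D + L + U where D = diag(24.9, 17.8, 22.5, 34.9, -21.6, 19.9).
Jacobi: T = -D⁻¹(L+U), T[5,0] = -(-2.4)/(19.9) = +0.1206; T[5,5] = 0.
  T[0,:] = [+0.0000  +0.0562  -0.1044  -0.1325  +0.0562  +0.0723]
  T[1,:] = [-0.0169  +0.0000  -0.1573  -0.0787  +0.1348  +0.0337]
  T[2,:] = [+0.0311  -0.0133  +0.0000  -0.1600  +0.1200  -0.0978]
  T[3,:] = [-0.0974  -0.0172  -0.0946  +0.0000  -0.1117  +0.1003]
  T[4,:] = [-0.0278  -0.0370  +0.1574  -0.1435  +0.0000  -0.0556]
  T[5,:] = [+0.1206  +0.1558  -0.0352  -0.0302  -0.0804  +0.0000]
eigenvalue magnitudes: 0.2798, 0.1826, 0.1441, 0.1441, 0.1406, 0.0053.
ρ(T) = max|λ| = 0.2798; 0.2798 < 1: convergent.

0.2798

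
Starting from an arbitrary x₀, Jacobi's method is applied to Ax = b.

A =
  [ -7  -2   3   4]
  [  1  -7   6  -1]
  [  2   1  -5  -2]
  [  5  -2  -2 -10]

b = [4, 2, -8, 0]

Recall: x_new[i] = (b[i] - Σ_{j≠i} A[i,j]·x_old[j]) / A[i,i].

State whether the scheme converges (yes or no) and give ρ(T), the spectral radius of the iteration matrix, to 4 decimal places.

yes, ρ = 0.8894

A = D + L + U where D = diag(-7, -7, -5, -10).
Jacobi: T = -D⁻¹(L+U), T[1,0] = -(1)/(-7) = +0.1429; T[1,1] = 0.
  T[0,:] = [+0.0000, -0.2857, +0.4286, +0.5714]
  T[1,:] = [+0.1429, +0.0000, +0.8571, -0.1429]
  T[2,:] = [+0.4000, +0.2000, +0.0000, -0.4000]
  T[3,:] = [+0.5000, -0.2000, -0.2000, +0.0000]
|roots of det(T-λI)|: 0.8894, 0.5424, 0.5424, 0.1856.
ρ = 0.8894; 0.8894 < 1, so it converges for any x₀.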